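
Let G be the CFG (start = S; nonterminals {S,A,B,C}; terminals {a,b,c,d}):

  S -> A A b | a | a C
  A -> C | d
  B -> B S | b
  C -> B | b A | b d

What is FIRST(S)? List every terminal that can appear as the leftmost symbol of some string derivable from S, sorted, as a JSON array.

Compute FIRST by fixpoint:
round 1:
  A via A→d: +{d}
  B via B→b: +{b}
  C via C→B: +{b}
  S via S→A A b: +{d}
  S via S→a: +{a}
  S: {a,d}  A: {d}  B: {b}  C: {b}
round 2:
  A via A→C: +{b}
  S via S→A A b: +{b}
  S: {a,b,d}  A: {b,d}  B: {b}  C: {b}
round 3: (no change)
  S: {a,b,d}  A: {b,d}  B: {b}  C: {b}

FIRST(S) = ["a", "b", "d"]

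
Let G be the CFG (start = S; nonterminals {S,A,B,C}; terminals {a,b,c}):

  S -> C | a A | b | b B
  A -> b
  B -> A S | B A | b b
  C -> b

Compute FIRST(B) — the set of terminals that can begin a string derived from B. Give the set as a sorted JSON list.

Compute FIRST by fixpoint:
[1]
  A via A→b: +{b}
  B via B→A S: +{b}
  C via C→b: +{b}
  S via S→C: +{b}
  S via S→a A: +{a}
  FIRST(S)={a,b}  FIRST(A)={b}  FIRST(B)={b}  FIRST(C)={b}
[2] — fixpoint
  FIRST(S)={a,b}  FIRST(A)={b}  FIRST(B)={b}  FIRST(C)={b}

FIRST(B) = ["b"]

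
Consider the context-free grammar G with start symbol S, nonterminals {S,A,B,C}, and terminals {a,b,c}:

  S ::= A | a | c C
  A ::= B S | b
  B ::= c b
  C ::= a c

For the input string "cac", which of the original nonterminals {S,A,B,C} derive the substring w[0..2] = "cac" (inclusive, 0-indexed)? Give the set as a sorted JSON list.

Convert to CNF:
  S -> B S | T0 C | a | b
  A -> B S | b
  B -> T0 T1
  C -> T2 T0
  T0 -> c
  T1 -> b
  T2 -> a

Fill CYK table bottom-up, restricted to cells inside w[0..2]:
  [0..0]={T0}  "c"  orig:{}
  [1..1]={S,T2}  "a"  orig:{S}
  [2..2]={T0}  "c"  orig:{}
  [0..1]=∅  "ca"
  [1..2]={C}  "ac"
  [0..2]={S}  "cac"

Original NTs in T[0,2] deriving "cac": ["S"]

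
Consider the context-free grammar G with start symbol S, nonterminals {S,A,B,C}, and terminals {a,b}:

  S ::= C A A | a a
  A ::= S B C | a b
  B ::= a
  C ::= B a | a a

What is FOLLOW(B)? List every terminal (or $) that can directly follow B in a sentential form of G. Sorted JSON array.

FIRST iteration:
pass 1:
  A via A→a b: +{a}
  B via B→a: +{a}
  C via C→B a: +{a}
  S via S→C A A: +{a}
  FIRST[S]={a}  FIRST[A]={a}  FIRST[B]={a}  FIRST[C]={a}
pass 2: done
  FIRST[S]={a}  FIRST[A]={a}  FIRST[B]={a}  FIRST[C]={a}

FOLLOW sets:
seed FOLLOW(S) with $
iter 1:
  A→S B C: FOLLOW(S) ⊇ FIRST(B) = {a}; new: +{a}
  A→S B C: FOLLOW(B) ⊇ FIRST(C) = {a}; new: +{a}
  S→C A A: FOLLOW(C) ⊇ FIRST(A) = {a}; new: +{a}
  S→C A A: FOLLOW(A) ⊇ FIRST(A) = {a}; new: +{a}
  S→C A A: FOLLOW(A) ⊇ FOLLOW(S) ⊇ {$,a}; new: +{$}
  S: {$,a}  A: {$,a}  B: {a}  C: {a}
iter 2:
  A→S B C: FOLLOW(C) ⊇ FOLLOW(A) ⊇ {$,a}; new: +{$}
  S: {$,a}  A: {$,a}  B: {a}  C: {$,a}
iter 3: done
  S: {$,a}  A: {$,a}  B: {a}  C: {$,a}

FOLLOW(B) = ["a"]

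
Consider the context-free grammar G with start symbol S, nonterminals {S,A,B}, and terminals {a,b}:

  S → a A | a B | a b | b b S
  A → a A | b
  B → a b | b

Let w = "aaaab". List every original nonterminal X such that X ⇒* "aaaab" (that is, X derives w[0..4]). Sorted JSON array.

CNF form of G:
  S -> T0 A | T0 B | T0 T1 | T1 X2
  A -> T0 A | b
  B -> T0 T1 | b
  T0 -> a
  T1 -> b
  X2 -> T1 S

CYK fill, restricted to cells inside w[0..4]:
  T[0,0] 'a' = {T0}  orig:{}
  T[1,1] 'a' = {T0}  orig:{}
  T[2,2] 'a' = {T0}  orig:{}
  T[3,3] 'a' = {T0}  orig:{}
  T[4,4] 'b' = {A,B,T1}  orig:{A,B}
  T[0,1] 'aa' = ∅
  T[1,2] 'aa' = ∅
  T[2,3] 'aa' = ∅
  T[3,4] 'ab' = {A,B,S}
  T[0,2] 'aaa' = ∅
  T[1,3] 'aaa' = ∅
  T[2,4] 'aab' = {A,S}
  T[0,3] 'aaaa' = ∅
  T[1,4] 'aaab' = {A,S}
  T[0,4] 'aaaab' = {A,S}

Original NTs in T[0,4] deriving "aaaab": ["A", "S"]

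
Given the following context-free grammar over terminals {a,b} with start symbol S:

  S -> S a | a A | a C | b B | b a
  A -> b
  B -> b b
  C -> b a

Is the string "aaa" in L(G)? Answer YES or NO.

CNF form of G:
  S -> S T1 | T0 B | T0 T1 | T1 A | T1 C
  A -> b
  B -> T0 T0
  C -> T0 T1
  T0 -> b
  T1 -> a

CYK fill:
  cell(0,0) a: {T1}  orig:{}
  cell(1,1) a: {T1}  orig:{}
  cell(2,2) a: {T1}  orig:{}
  cell(0,1) aa: ∅
  cell(1,2) aa: ∅
  cell(0,2) aaa: ∅

S ∉ T[0,2] ⇒ NO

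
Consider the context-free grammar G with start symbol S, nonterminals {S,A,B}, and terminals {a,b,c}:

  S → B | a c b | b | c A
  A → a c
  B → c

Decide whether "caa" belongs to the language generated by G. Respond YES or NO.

CNF form of G:
  S -> T0 X3 | T1 A | b | c
  A -> T0 T1
  B -> c
  T0 -> a
  T1 -> c
  T2 -> b
  X3 -> T1 T2

Fill CYK table bottom-up:
  [0..0]={B,S,T1}  "c"  orig:{B,S}
  [1..1]={T0}  "a"  orig:{}
  [2..2]={T0}  "a"  orig:{}
  [0..1]=∅  "ca"
  [1..2]=∅  "aa"
  [0..2]=∅  "caa"

S ∉ T[0,2] ⇒ NO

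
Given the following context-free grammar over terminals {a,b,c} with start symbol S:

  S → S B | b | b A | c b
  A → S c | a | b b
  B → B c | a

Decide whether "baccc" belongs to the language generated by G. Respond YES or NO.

CNF form of G:
  S -> S B | T0 T1 | T1 A | b
  A -> S T0 | T1 T1 | a
  B -> B T0 | a
  T0 -> c
  T1 -> b

CYK fill:
  [0..0]={S,T1}  "b"  orig:{S}
  [1..1]={A,B}  "a"
  [2..2]={T0}  "c"  orig:{}
  [3..3]={T0}  "c"  orig:{}
  [4..4]={T0}  "c"  orig:{}
  [0..1]={S}  "ba"
  [1..2]={B}  "ac"
  [2..3]=∅  "cc"
  [3..4]=∅  "cc"
  [0..2]={A,S}  "bac"
  [1..3]={B}  "acc"
  [2..4]=∅  "ccc"
  [0..3]={A,S}  "bacc"
  [1..4]={B}  "accc"
  [0..4]={A,S}  "baccc"

S ∈ T[0,4] ⇒ YES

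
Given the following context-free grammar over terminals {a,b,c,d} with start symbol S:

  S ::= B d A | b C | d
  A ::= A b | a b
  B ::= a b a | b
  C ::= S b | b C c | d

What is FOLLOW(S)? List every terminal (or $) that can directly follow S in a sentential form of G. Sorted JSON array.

FIRST iteration:
round 1:
  A via A→a b: +{a}
  B via B→a b a: +{a}
  B via B→b: +{b}
  C via C→b C c: +{b}
  C via C→d: +{d}
  S via S→B d A: +{a,b}
  S via S→d: +{d}
  FIRST[S]={a,b,d}  FIRST[A]={a}  FIRST[B]={a,b}  FIRST[C]={b,d}
round 2:
  C via C→S b: +{a}
  FIRST[S]={a,b,d}  FIRST[A]={a}  FIRST[B]={a,b}  FIRST[C]={a,b,d}
round 3: (no change)
  FIRST[S]={a,b,d}  FIRST[A]={a}  FIRST[B]={a,b}  FIRST[C]={a,b,d}

FOLLOW sets:
seed FOLLOW(S) with $
pass 1:
  A→A b: FOLLOW(A) ⊇ FIRST(b) = {b}; new: +{b}
  C→S b: FOLLOW(S) ⊇ FIRST(b) = {b}; new: +{b}
  C→b C c: FOLLOW(C) ⊇ FIRST(c) = {c}; new: +{c}
  S→B d A: FOLLOW(B) ⊇ FIRST(d) = {d}; new: +{d}
  S→B d A: FOLLOW(A) ⊇ FOLLOW(S) ⊇ {$,b}; new: +{$}
  S→b C: FOLLOW(C) ⊇ FOLLOW(S) ⊇ {$,b}; new: +{$,b}
  S: {$,b}  A: {$,b}  B: {d}  C: {$,b,c}
pass 2: (stable)
  S: {$,b}  A: {$,b}  B: {d}  C: {$,b,c}

FOLLOW(S) = ["$", "b"]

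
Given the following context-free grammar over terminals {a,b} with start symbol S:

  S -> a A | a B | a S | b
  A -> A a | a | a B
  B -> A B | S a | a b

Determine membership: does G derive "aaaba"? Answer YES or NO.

Convert to CNF:
  S -> T0 A | T0 B | T0 S | b
  A -> A T0 | T0 B | a
  B -> A B | S T0 | T0 T1
  T0 -> a
  T1 -> b

CYK fill:
  [0..0]={A,T0}  "a"  orig:{A}
  [1..1]={A,T0}  "a"  orig:{A}
  [2..2]={A,T0}  "a"  orig:{A}
  [3..3]={S,T1}  "b"  orig:{S}
  [4..4]={A,T0}  "a"  orig:{A}
  [0..1]={A,S}  "aa"
  [1..2]={A,S}  "aa"
  [2..3]={B,S}  "ab"
  [3..4]={B}  "ba"
  [0..2]={A,B,S}  "aaa"
  [1..3]={A,B,S}  "aab"
  [2..4]={A,B,S}  "aba"
  [0..3]={A,B,S}  "aaab"
  [1..4]={A,B,S}  "aaba"
  [0..4]={A,B,S}  "aaaba"

S ∈ T[0,4] ⇒ YES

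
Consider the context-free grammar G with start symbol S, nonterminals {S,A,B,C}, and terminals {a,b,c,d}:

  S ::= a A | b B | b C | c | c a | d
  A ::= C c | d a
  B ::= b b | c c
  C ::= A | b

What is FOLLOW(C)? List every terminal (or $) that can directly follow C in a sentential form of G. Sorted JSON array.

FIRST iteration:
iter 1:
  A via A→d a: +{d}
  B via B→b b: +{b}
  B via B→c c: +{c}
  C via C→A: +{d}
  C via C→b: +{b}
  S via S→a A: +{a}
  S via S→b B: +{b}
  S via S→c: +{c}
  S via S→d: +{d}
  S: {a,b,c,d}  A: {d}  B: {b,c}  C: {b,d}
iter 2:
  A via A→C c: +{b}
  S: {a,b,c,d}  A: {b,d}  B: {b,c}  C: {b,d}
iter 3: (stable)
  S: {a,b,c,d}  A: {b,d}  B: {b,c}  C: {b,d}

FOLLOW iteration:
seed FOLLOW(S) with $
round 1:
  A→C c: FOLLOW(C) ⊇ FIRST(c) = {c}; new: +{c}
  C→A: FOLLOW(A) ⊇ FOLLOW(C) ⊇ {c}; new: +{c}
  S→a A: FOLLOW(A) ⊇ FOLLOW(S) ⊇ {$}; new: +{$}
  S→b B: FOLLOW(B) ⊇ FOLLOW(S) ⊇ {$}; new: +{$}
  S→b C: FOLLOW(C) ⊇ FOLLOW(S) ⊇ {$}; new: +{$}
  FOLLOW[S]={$}  FOLLOW[A]={$,c}  FOLLOW[B]={$}  FOLLOW[C]={$,c}
round 2: (no change)
  FOLLOW[S]={$}  FOLLOW[A]={$,c}  FOLLOW[B]={$}  FOLLOW[C]={$,c}

FOLLOW(C) = ["$", "c"]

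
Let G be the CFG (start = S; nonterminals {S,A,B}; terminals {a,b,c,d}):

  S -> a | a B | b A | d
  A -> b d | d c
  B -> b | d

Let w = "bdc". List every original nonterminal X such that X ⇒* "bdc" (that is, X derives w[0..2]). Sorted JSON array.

CNF form of G:
  S -> T0 A | T3 B | a | d
  A -> T0 T1 | T1 T2
  B -> b | d
  T0 -> b
  T1 -> d
  T2 -> c
  T3 -> a

CYK table (by increasing span), restricted to cells inside w[0..2]:
  T[0,0] 'b' = {B,T0}  orig:{B}
  T[1,1] 'd' = {B,S,T1}  orig:{B,S}
  T[2,2] 'c' = {T2}  orig:{}
  T[0,1] 'bd' = {A}
  T[1,2] 'dc' = {A}
  T[0,2] 'bdc' = {S}

Original NTs in T[0,2] deriving "bdc": ["S"]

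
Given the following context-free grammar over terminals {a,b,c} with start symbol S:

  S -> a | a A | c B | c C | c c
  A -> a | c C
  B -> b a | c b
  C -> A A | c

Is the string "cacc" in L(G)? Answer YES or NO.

Convert to CNF:
  S -> T0 B | T0 C | T0 T0 | T2 A | a
  A -> T0 C | a
  B -> T0 T1 | T1 T2
  C -> A A | c
  T0 -> c
  T1 -> b
  T2 -> a

CYK table (by increasing span):
  cell(0,0) c: {C,T0}  orig:{C}
  cell(1,1) a: {A,S,T2}  orig:{A,S}
  cell(2,2) c: {C,T0}  orig:{C}
  cell(3,3) c: {C,T0}  orig:{C}
  cell(0,1) ca: ∅
  cell(1,2) ac: ∅
  cell(2,3) cc: {A,S}
  cell(0,2) cac: ∅
  cell(1,3) acc: {C,S}
  cell(0,3) cacc: {A,S}

S ∈ T[0,3] ⇒ YES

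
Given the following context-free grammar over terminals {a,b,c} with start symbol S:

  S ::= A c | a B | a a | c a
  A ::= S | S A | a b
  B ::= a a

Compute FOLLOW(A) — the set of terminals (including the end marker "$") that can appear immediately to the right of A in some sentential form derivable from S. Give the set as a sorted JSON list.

Compute FIRST by fixpoint:
[1]
  A via A→a b: +{a}
  B via B→a a: +{a}
  S via S→A c: +{a}
  S via S→c a: +{c}
  FIRST(S)={a,c}  FIRST(A)={a}  FIRST(B)={a}
[2]
  A via A→S: +{c}
  FIRST(S)={a,c}  FIRST(A)={a,c}  FIRST(B)={a}
[3] (stable)
  FIRST(S)={a,c}  FIRST(A)={a,c}  FIRST(B)={a}

FOLLOW iteration:
initialize: $ ∈ FOLLOW(S)
iter 1:
  A→S A: FOLLOW(S) ⊇ FIRST(A) = {a,c}; new: +{a,c}
  S→A c: FOLLOW(A) ⊇ FIRST(c) = {c}; new: +{c}
  S→a B: FOLLOW(B) ⊇ FOLLOW(S) ⊇ {$,a,c}; new: +{$,a,c}
  FOLLOW(S)={$,a,c}  FOLLOW(A)={c}  FOLLOW(B)={$,a,c}
iter 2: (no change)
  FOLLOW(S)={$,a,c}  FOLLOW(A)={c}  FOLLOW(B)={$,a,c}

FOLLOW(A) = ["c"]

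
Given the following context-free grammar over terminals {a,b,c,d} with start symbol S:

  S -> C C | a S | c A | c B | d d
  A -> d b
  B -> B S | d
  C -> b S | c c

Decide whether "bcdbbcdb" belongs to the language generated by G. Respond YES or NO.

Convert to CNF:
  S -> C C | T0 T0 | T2 A | T2 B | T3 S
  A -> T0 T1
  B -> B S | d
  C -> T1 S | T2 T2
  T0 -> d
  T1 -> b
  T2 -> c
  T3 -> a

Fill CYK table bottom-up:
  cell(0,0) b: {T1}  orig:{}
  cell(1,1) c: {T2}  orig:{}
  cell(2,2) d: {B,T0}  orig:{B}
  cell(3,3) b: {T1}  orig:{}
  cell(4,4) b: {T1}  orig:{}
  cell(5,5) c: {T2}  orig:{}
  cell(6,6) d: {B,T0}  orig:{B}
  cell(7,7) b: {T1}  orig:{}
  cell(0,1) bc: ∅
  cell(1,2) cd: {S}
  cell(2,3) db: {A}
  cell(3,4) bb: ∅
  cell(4,5) bc: ∅
  cell(5,6) cd: {S}
  cell(6,7) db: {A}
  cell(0,2) bcd: {C}
  cell(1,3) cdb: {S}
  cell(2,4) dbb: ∅
  cell(3,5) bbc: ∅
  cell(4,6) bcd: {C}
  cell(5,7) cdb: {S}
  cell(0,3) bcdb: {C}
  cell(1,4) cdbb: ∅
  cell(2,5) dbbc: ∅
  cell(3,6) bbcd: ∅
  cell(4,7) bcdb: {C}
  cell(0,4) bcdbb: ∅
  cell(1,5) cdbbc: ∅
  cell(2,6) dbbcd: ∅
  cell(3,7) bbcdb: ∅
  cell(0,5) bcdbbc: ∅
  cell(1,6) cdbbcd: ∅
  cell(2,7) dbbcdb: ∅
  cell(0,6) bcdbbcd: {S}
  cell(1,7) cdbbcdb: ∅
  cell(0,7) bcdbbcdb: {S}

S ∈ T[0,7] ⇒ YES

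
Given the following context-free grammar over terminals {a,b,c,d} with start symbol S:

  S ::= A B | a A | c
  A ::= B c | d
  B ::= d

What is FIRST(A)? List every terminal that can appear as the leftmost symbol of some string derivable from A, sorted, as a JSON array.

FIRST sets, iterate to fixpoint:
pass 1:
  A via A→d: +{d}
  B via B→d: +{d}
  S via S→A B: +{d}
  S via S→a A: +{a}
  S via S→c: +{c}
  S: {a,c,d}  A: {d}  B: {d}
pass 2: (no change)
  S: {a,c,d}  A: {d}  B: {d}

FIRST(A) = ["d"]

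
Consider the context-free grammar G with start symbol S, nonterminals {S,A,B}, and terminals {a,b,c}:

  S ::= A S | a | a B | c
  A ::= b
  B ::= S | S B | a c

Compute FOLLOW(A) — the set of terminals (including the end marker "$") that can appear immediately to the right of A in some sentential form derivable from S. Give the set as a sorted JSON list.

FIRST iteration:
[1]
  A via A→b: +{b}
  B via B→a c: +{a}
  S via S→A S: +{b}
  S via S→a: +{a}
  S via S→c: +{c}
  FIRST[S]={a,b,c}  FIRST[A]={b}  FIRST[B]={a}
[2]
  B via B→S: +{b,c}
  FIRST[S]={a,b,c}  FIRST[A]={b}  FIRST[B]={a,b,c}
[3] done
  FIRST[S]={a,b,c}  FIRST[A]={b}  FIRST[B]={a,b,c}

Compute FOLLOW by fixpoint:
seed FOLLOW(S) with $
[1]
  B→S B: FOLLOW(S) ⊇ FIRST(B) = {a,b,c}; new: +{a,b,c}
  S→A S: FOLLOW(A) ⊇ FIRST(S) = {a,b,c}; new: +{a,b,c}
  S→a B: FOLLOW(B) ⊇ FOLLOW(S) ⊇ {$,a,b,c}; new: +{$,a,b,c}
  S: {$,a,b,c}  A: {a,b,c}  B: {$,a,b,c}
[2] done
  S: {$,a,b,c}  A: {a,b,c}  B: {$,a,b,c}

FOLLOW(A) = ["a", "b", "c"]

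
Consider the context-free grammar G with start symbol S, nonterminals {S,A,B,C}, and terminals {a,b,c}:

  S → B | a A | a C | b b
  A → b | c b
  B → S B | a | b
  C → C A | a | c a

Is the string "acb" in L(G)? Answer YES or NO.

Convert to CNF:
  S -> S B | T1 T1 | T2 A | T2 C | a | b
  A -> T0 T1 | b
  B -> S B | a | b
  C -> C A | T0 T2 | a
  T0 -> c
  T1 -> b
  T2 -> a

CYK fill:
  T[0,0] 'a' = {B,C,S,T2}  orig:{B,C,S}
  T[1,1] 'c' = {T0}  orig:{}
  T[2,2] 'b' = {A,B,S,T1}  orig:{A,B,S}
  T[0,1] 'ac' = ∅
  T[1,2] 'cb' = {A}
  T[0,2] 'acb' = {C,S}

S ∈ T[0,2] ⇒ YES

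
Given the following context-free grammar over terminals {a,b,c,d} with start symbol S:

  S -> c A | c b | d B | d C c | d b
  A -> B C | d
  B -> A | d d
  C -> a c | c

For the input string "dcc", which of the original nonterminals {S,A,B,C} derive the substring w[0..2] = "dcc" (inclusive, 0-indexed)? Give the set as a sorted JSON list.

CNF form of G:
  S -> T0 B | T0 T3 | T0 X4 | T2 A | T2 T3
  A -> B C | d
  B -> B C | T0 T0 | d
  C -> T1 T2 | c
  T0 -> d
  T1 -> a
  T2 -> c
  T3 -> b
  X4 -> C T2

CYK table (by increasing span) (cells [i..j] with 0 ≤ i ≤ j ≤ 2 only):
  [0..0]={A,B,T0}  "d"  orig:{A,B}
  [1..1]={C,T2}  "c"  orig:{C}
  [2..2]={C,T2}  "c"  orig:{C}
  [0..1]={A,B}  "dc"
  [1..2]={X4}  "cc"  orig:{}
  [0..2]={A,B,S}  "dcc"

Original NTs in T[0,2] deriving "dcc": ["A", "B", "S"]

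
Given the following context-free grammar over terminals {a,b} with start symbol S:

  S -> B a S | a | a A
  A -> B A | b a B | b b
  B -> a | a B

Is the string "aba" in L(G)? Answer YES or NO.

Convert to CNF:
  S -> B X3 | T1 A | a
  A -> B A | T0 T0 | T0 X2
  B -> T1 B | a
  T0 -> b
  T1 -> a
  X2 -> T1 B
  X3 -> T1 S

Fill CYK table bottom-up:
  cell(0,0) a: {B,S,T1}  orig:{B,S}
  cell(1,1) b: {T0}  orig:{}
  cell(2,2) a: {B,S,T1}  orig:{B,S}
  cell(0,1) ab: ∅
  cell(1,2) ba: ∅
  cell(0,2) aba: ∅

S ∉ T[0,2] ⇒ NO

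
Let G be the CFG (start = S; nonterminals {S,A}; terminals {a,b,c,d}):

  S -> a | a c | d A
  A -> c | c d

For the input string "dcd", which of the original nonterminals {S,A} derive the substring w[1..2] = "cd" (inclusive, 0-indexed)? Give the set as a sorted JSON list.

CNF form of G:
  S -> T1 A | T2 T0 | a
  A -> T0 T1 | c
  T0 -> c
  T1 -> d
  T2 -> a

CYK fill (cells [i..j] with 1 ≤ i ≤ j ≤ 2 only):
  T[1,1] 'c' = {A,T0}  orig:{A}
  T[2,2] 'd' = {T1}  orig:{}
  T[1,2] 'cd' = {A}

Original NTs in T[1,2] deriving "cd": ["A"]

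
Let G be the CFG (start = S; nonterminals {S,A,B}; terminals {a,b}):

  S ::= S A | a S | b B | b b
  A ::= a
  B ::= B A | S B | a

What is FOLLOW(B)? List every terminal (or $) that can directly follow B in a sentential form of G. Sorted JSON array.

FIRST iteration:
[1]
  A via A→a: +{a}
  B via B→a: +{a}
  S via S→a S: +{a}
  S via S→b B: +{b}
  FIRST(S)={a,b}  FIRST(A)={a}  FIRST(B)={a}
[2]
  B via B→S B: +{b}
  FIRST(S)={a,b}  FIRST(A)={a}  FIRST(B)={a,b}
[3] (no change)
  FIRST(S)={a,b}  FIRST(A)={a}  FIRST(B)={a,b}

Compute FOLLOW by fixpoint:
seed FOLLOW(S) with $
round 1:
  B→B A: FOLLOW(B) ⊇ FIRST(A) = {a}; new: +{a}
  B→B A: FOLLOW(A) ⊇ FOLLOW(B) ⊇ {a}; new: +{a}
  B→S B: FOLLOW(S) ⊇ FIRST(B) = {a,b}; new: +{a,b}
  S→S A: FOLLOW(A) ⊇ FOLLOW(S) ⊇ {$,a,b}; new: +{$,b}
  S→b B: FOLLOW(B) ⊇ FOLLOW(S) ⊇ {$,a,b}; new: +{$,b}
  FOLLOW(S)={$,a,b}  FOLLOW(A)={$,a,b}  FOLLOW(B)={$,a,b}
round 2: (stable)
  FOLLOW(S)={$,a,b}  FOLLOW(A)={$,a,b}  FOLLOW(B)={$,a,b}

FOLLOW(B) = ["$", "a", "b"]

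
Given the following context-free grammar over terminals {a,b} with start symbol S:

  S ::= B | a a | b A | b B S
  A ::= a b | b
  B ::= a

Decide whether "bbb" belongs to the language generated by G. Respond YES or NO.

CNF form of G:
  S -> T0 T0 | T1 A | T1 X2 | a
  A -> T0 T1 | b
  B -> a
  T0 -> a
  T1 -> b
  X2 -> B S

Fill CYK table bottom-up:
  [0..0]={A,T1}  "b"  orig:{A}
  [1..1]={A,T1}  "b"  orig:{A}
  [2..2]={A,T1}  "b"  orig:{A}
  [0..1]={S}  "bb"
  [1..2]={S}  "bb"
  [0..2]=∅  "bbb"

S ∉ T[0,2] ⇒ NO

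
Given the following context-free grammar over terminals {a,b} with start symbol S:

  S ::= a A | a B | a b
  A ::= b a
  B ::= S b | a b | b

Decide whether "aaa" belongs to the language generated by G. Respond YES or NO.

Convert to CNF:
  S -> T1 A | T1 B | T1 T0
  A -> T0 T1
  B -> S T0 | T1 T0 | b
  T0 -> b
  T1 -> a

Fill CYK table bottom-up:
  T[0,0] 'a' = {T1}  orig:{}
  T[1,1] 'a' = {T1}  orig:{}
  T[2,2] 'a' = {T1}  orig:{}
  T[0,1] 'aa' = ∅
  T[1,2] 'aa' = ∅
  T[0,2] 'aaa' = ∅

S ∉ T[0,2] ⇒ NO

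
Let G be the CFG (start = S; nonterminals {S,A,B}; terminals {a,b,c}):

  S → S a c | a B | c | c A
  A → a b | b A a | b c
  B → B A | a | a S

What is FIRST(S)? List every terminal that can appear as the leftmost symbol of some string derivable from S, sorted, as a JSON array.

FIRST iteration:
round 1:
  A via A→a b: +{a}
  A via A→b A a: +{b}
  B via B→a: +{a}
  S via S→a B: +{a}
  S via S→c: +{c}
  FIRST(S)={a,c}  FIRST(A)={a,b}  FIRST(B)={a}
round 2: done
  FIRST(S)={a,c}  FIRST(A)={a,b}  FIRST(B)={a}

FIRST(S) = ["a", "c"]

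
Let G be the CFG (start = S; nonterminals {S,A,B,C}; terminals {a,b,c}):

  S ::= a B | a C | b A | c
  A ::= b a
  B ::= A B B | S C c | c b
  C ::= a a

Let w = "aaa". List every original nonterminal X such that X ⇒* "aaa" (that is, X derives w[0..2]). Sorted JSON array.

CNF form of G:
  S -> T0 A | T1 B | T1 C | c
  A -> T0 T1
  B -> A X3 | S X4 | T2 T0
  C -> T1 T1
  T0 -> b
  T1 -> a
  T2 -> c
  X3 -> B B
  X4 -> C T2

CYK table (by increasing span), restricted to cells inside w[0..2]:
  [0..0]={T1}  "a"  orig:{}
  [1..1]={T1}  "a"  orig:{}
  [2..2]={T1}  "a"  orig:{}
  [0..1]={C}  "aa"
  [1..2]={C}  "aa"
  [0..2]={S}  "aaa"

Original NTs in T[0,2] deriving "aaa": ["S"]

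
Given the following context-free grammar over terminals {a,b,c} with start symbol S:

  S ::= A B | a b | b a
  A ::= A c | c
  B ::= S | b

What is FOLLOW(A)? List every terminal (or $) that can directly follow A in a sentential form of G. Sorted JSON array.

FIRST sets, iterate to fixpoint:
[1]
  A via A→c: +{c}
  B via B→b: +{b}
  S via S→A B: +{c}
  S via S→a b: +{a}
  S via S→b a: +{b}
  FIRST[S]={a,b,c}  FIRST[A]={c}  FIRST[B]={b}
[2]
  B via B→S: +{a,c}
  FIRST[S]={a,b,c}  FIRST[A]={c}  FIRST[B]={a,b,c}
[3] — fixpoint
  FIRST[S]={a,b,c}  FIRST[A]={c}  FIRST[B]={a,b,c}

FOLLOW sets:
initialize: $ ∈ FOLLOW(S)
iter 1:
  A→A c: FOLLOW(A) ⊇ FIRST(c) = {c}; new: +{c}
  S→A B: FOLLOW(A) ⊇ FIRST(B) = {a,b,c}; new: +{a,b}
  S→A B: FOLLOW(B) ⊇ FOLLOW(S) ⊇ {$}; new: +{$}
  FOLLOW[S]={$}  FOLLOW[A]={a,b,c}  FOLLOW[B]={$}
iter 2: done
  FOLLOW[S]={$}  FOLLOW[A]={a,b,c}  FOLLOW[B]={$}

FOLLOW(A) = ["a", "b", "c"]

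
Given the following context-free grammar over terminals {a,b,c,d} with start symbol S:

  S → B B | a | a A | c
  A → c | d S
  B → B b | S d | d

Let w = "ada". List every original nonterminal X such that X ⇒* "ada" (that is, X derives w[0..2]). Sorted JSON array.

Convert to CNF:
  S -> B B | T2 A | a | c
  A -> T0 S | c
  B -> B T1 | S T0 | d
  T0 -> d
  T1 -> b
  T2 -> a

CYK table (by increasing span) (cells [i..j] with 0 ≤ i ≤ j ≤ 2 only):
  cell(0,0) a: {S,T2}  orig:{S}
  cell(1,1) d: {B,T0}  orig:{B}
  cell(2,2) a: {S,T2}  orig:{S}
  cell(0,1) ad: {B}
  cell(1,2) da: {A}
  cell(0,2) ada: {S}

Original NTs in T[0,2] deriving "ada": ["S"]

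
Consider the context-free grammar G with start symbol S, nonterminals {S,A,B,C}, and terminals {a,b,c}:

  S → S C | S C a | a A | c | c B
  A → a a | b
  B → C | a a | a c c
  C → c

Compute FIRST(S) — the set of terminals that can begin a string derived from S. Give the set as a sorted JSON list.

Compute FIRST by fixpoint:
pass 1:
  A via A→a a: +{a}
  A via A→b: +{b}
  B via B→a a: +{a}
  C via C→c: +{c}
  S via S→a A: +{a}
  S via S→c: +{c}
  FIRST[S]={a,c}  FIRST[A]={a,b}  FIRST[B]={a}  FIRST[C]={c}
pass 2:
  B via B→C: +{c}
  FIRST[S]={a,c}  FIRST[A]={a,b}  FIRST[B]={a,c}  FIRST[C]={c}
pass 3: (stable)
  FIRST[S]={a,c}  FIRST[A]={a,b}  FIRST[B]={a,c}  FIRST[C]={c}

FIRST(S) = ["a", "c"]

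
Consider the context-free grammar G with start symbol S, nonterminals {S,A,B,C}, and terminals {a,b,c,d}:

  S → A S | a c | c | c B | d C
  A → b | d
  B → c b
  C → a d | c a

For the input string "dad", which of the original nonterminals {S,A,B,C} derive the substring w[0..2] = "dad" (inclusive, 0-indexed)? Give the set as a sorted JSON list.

Convert to CNF:
  S -> A S | T0 B | T2 T0 | T3 C | c
  A -> b | d
  B -> T0 T1
  C -> T0 T2 | T2 T3
  T0 -> c
  T1 -> b
  T2 -> a
  T3 -> d

CYK fill — only the sub-triangle for w[0..2]:
  [0..0]={A,T3}  "d"  orig:{A}
  [1..1]={T2}  "a"  orig:{}
  [2..2]={A,T3}  "d"  orig:{A}
  [0..1]=∅  "da"
  [1..2]={C}  "ad"
  [0..2]={S}  "dad"

Original NTs in T[0,2] deriving "dad": ["S"]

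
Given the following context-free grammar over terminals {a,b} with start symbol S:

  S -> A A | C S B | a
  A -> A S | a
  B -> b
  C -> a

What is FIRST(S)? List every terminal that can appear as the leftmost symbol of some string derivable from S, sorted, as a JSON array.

FIRST sets, iterate to fixpoint:
pass 1:
  A via A→a: +{a}
  B via B→b: +{b}
  C via C→a: +{a}
  S via S→A A: +{a}
  FIRST[S]={a}  FIRST[A]={a}  FIRST[B]={b}  FIRST[C]={a}
pass 2: (no change)
  FIRST[S]={a}  FIRST[A]={a}  FIRST[B]={b}  FIRST[C]={a}

FIRST(S) = ["a"]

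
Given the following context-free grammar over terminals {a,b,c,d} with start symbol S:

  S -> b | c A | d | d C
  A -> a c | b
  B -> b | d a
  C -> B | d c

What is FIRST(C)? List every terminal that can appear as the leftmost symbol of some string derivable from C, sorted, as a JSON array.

FIRST sets, iterate to fixpoint:
iter 1:
  A via A→a c: +{a}
  A via A→b: +{b}
  B via B→b: +{b}
  B via B→d a: +{d}
  C via C→B: +{b,d}
  S via S→b: +{b}
  S via S→c A: +{c}
  S via S→d: +{d}
  FIRST[S]={b,c,d}  FIRST[A]={a,b}  FIRST[B]={b,d}  FIRST[C]={b,d}
iter 2: done
  FIRST[S]={b,c,d}  FIRST[A]={a,b}  FIRST[B]={b,d}  FIRST[C]={b,d}

FIRST(C) = ["b", "d"]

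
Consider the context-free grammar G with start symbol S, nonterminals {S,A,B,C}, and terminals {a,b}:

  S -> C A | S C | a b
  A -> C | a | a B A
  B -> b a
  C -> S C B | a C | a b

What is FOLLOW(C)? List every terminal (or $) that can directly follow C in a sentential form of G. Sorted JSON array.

FIRST iteration:
round 1:
  A via A→a: +{a}
  B via B→b a: +{b}
  C via C→a C: +{a}
  S via S→C A: +{a}
  S: {a}  A: {a}  B: {b}  C: {a}
round 2: (stable)
  S: {a}  A: {a}  B: {b}  C: {a}

Compute FOLLOW by fixpoint:
FOLLOW(S) := {$}
round 1:
  A→a B A: FOLLOW(B) ⊇ FIRST(A) = {a}; new: +{a}
  C→S C B: FOLLOW(S) ⊇ FIRST(C) = {a}; new: +{a}
  C→S C B: FOLLOW(C) ⊇ FIRST(B) = {b}; new: +{b}
  C→S C B: FOLLOW(B) ⊇ FOLLOW(C) ⊇ {b}; new: +{b}
  S→C A: FOLLOW(C) ⊇ FIRST(A) = {a}; new: +{a}
  S→C A: FOLLOW(A) ⊇ FOLLOW(S) ⊇ {$,a}; new: +{$,a}
  S→S C: FOLLOW(C) ⊇ FOLLOW(S) ⊇ {$,a}; new: +{$}
  FOLLOW(S)={$,a}  FOLLOW(A)={$,a}  FOLLOW(B)={a,b}  FOLLOW(C)={$,a,b}
round 2:
  C→S C B: FOLLOW(B) ⊇ FOLLOW(C) ⊇ {$,a,b}; new: +{$}
  FOLLOW(S)={$,a}  FOLLOW(A)={$,a}  FOLLOW(B)={$,a,b}  FOLLOW(C)={$,a,b}
round 3: — fixpoint
  FOLLOW(S)={$,a}  FOLLOW(A)={$,a}  FOLLOW(B)={$,a,b}  FOLLOW(C)={$,a,b}

FOLLOW(C) = ["$", "a", "b"]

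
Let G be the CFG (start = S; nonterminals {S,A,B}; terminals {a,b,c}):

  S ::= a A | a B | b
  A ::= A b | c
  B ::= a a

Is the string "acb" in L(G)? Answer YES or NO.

Convert to CNF:
  S -> T1 A | T1 B | b
  A -> A T0 | c
  B -> T1 T1
  T0 -> b
  T1 -> a

Fill CYK table bottom-up:
  [0..0]={T1}  "a"  orig:{}
  [1..1]={A}  "c"
  [2..2]={S,T0}  "b"  orig:{S}
  [0..1]={S}  "ac"
  [1..2]={A}  "cb"
  [0..2]={S}  "acb"

S ∈ T[0,2] ⇒ YES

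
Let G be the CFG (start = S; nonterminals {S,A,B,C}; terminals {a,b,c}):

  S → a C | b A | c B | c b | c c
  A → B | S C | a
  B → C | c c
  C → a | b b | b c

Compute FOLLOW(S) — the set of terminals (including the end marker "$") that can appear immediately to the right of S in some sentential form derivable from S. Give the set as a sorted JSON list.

Compute FIRST by fixpoint:
[1]
  A via A→a: +{a}
  B via B→c c: +{c}
  C via C→a: +{a}
  C via C→b b: +{b}
  S via S→a C: +{a}
  S via S→b A: +{b}
  S via S→c B: +{c}
  FIRST(S)={a,b,c}  FIRST(A)={a}  FIRST(B)={c}  FIRST(C)={a,b}
[2]
  A via A→B: +{c}
  A via A→S C: +{b}
  B via B→C: +{a,b}
  FIRST(S)={a,b,c}  FIRST(A)={a,b,c}  FIRST(B)={a,b,c}  FIRST(C)={a,b}
[3] (stable)
  FIRST(S)={a,b,c}  FIRST(A)={a,b,c}  FIRST(B)={a,b,c}  FIRST(C)={a,b}

FOLLOW iteration:
seed FOLLOW(S) with $
[1]
  A→S C: FOLLOW(S) ⊇ FIRST(C) = {a,b}; new: +{a,b}
  S→a C: FOLLOW(C) ⊇ FOLLOW(S) ⊇ {$,a,b}; new: +{$,a,b}
  S→b A: FOLLOW(A) ⊇ FOLLOW(S) ⊇ {$,a,b}; new: +{$,a,b}
  S→c B: FOLLOW(B) ⊇ FOLLOW(S) ⊇ {$,a,b}; new: +{$,a,b}
  S: {$,a,b}  A: {$,a,b}  B: {$,a,b}  C: {$,a,b}
[2] (stable)
  S: {$,a,b}  A: {$,a,b}  B: {$,a,b}  C: {$,a,b}

FOLLOW(S) = ["$", "a", "b"]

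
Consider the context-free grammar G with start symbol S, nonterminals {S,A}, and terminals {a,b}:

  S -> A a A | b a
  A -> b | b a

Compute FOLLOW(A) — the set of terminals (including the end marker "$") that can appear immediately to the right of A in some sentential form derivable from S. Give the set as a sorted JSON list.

FIRST sets, iterate to fixpoint:
round 1:
  A via A→b: +{b}
  S via S→A a A: +{b}
  S: {b}  A: {b}
round 2: (no change)
  S: {b}  A: {b}

FOLLOW iteration:
FOLLOW(S) := {$}
[1]
  S→A a A: FOLLOW(A) ⊇ FIRST(a) = {a}; new: +{a}
  S→A a A: FOLLOW(A) ⊇ FOLLOW(S) ⊇ {$}; new: +{$}
  FOLLOW(S)={$}  FOLLOW(A)={$,a}
[2] (stable)
  FOLLOW(S)={$}  FOLLOW(A)={$,a}

FOLLOW(A) = ["$", "a"]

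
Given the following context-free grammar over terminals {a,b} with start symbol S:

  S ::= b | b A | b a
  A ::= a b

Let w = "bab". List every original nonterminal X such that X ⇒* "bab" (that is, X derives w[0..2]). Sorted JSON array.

CNF form of G:
  S -> T1 A | T1 T0 | b
  A -> T0 T1
  T0 -> a
  T1 -> b

CYK table (by increasing span), restricted to cells inside w[0..2]:
  T[0,0] 'b' = {S,T1}  orig:{S}
  T[1,1] 'a' = {T0}  orig:{}
  T[2,2] 'b' = {S,T1}  orig:{S}
  T[0,1] 'ba' = {S}
  T[1,2] 'ab' = {A}
  T[0,2] 'bab' = {S}

Original NTs in T[0,2] deriving "bab": ["S"]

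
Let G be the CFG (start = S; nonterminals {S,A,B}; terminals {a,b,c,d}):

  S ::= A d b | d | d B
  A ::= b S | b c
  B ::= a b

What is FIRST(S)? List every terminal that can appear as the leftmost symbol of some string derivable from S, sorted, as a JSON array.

Compute FIRST by fixpoint:
[1]
  A via A→b S: +{b}
  B via B→a b: +{a}
  S via S→A d b: +{b}
  S via S→d: +{d}
  FIRST(S)={b,d}  FIRST(A)={b}  FIRST(B)={a}
[2] done
  FIRST(S)={b,d}  FIRST(A)={b}  FIRST(B)={a}

FIRST(S) = ["b", "d"]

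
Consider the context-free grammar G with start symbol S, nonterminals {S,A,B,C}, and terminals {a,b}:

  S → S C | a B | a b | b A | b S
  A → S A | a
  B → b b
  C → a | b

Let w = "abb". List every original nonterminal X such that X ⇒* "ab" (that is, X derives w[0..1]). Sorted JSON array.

Convert to CNF:
  S -> S C | T0 A | T0 S | T1 B | T1 T0
  A -> S A | a
  B -> T0 T0
  C -> a | b
  T0 -> b
  T1 -> a

Fill CYK table bottom-up (cells [i..j] with 0 ≤ i ≤ j ≤ 1 only):
  cell(0,0) a: {A,C,T1}  orig:{A,C}
  cell(1,1) b: {C,T0}  orig:{C}
  cell(0,1) ab: {S}

Original NTs in T[0,1] deriving "ab": ["S"]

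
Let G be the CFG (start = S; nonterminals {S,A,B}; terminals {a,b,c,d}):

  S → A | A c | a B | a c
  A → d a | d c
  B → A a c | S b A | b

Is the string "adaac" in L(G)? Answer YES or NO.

CNF form of G:
  S -> A T2 | T0 T1 | T0 T2 | T1 B | T1 T2
  A -> T0 T1 | T0 T2
  B -> A X4 | S X5 | b
  T0 -> d
  T1 -> a
  T2 -> c
  T3 -> b
  X4 -> T1 T2
  X5 -> T3 A

CYK fill:
  cell(0,0) a: {T1}  orig:{}
  cell(1,1) d: {T0}  orig:{}
  cell(2,2) a: {T1}  orig:{}
  cell(3,3) a: {T1}  orig:{}
  cell(4,4) c: {T2}  orig:{}
  cell(0,1) ad: ∅
  cell(1,2) da: {A,S}
  cell(2,3) aa: ∅
  cell(3,4) ac: {S,X4}  orig:{S}
  cell(0,2) ada: ∅
  cell(1,3) daa: ∅
  cell(2,4) aac: ∅
  cell(0,3) adaa: ∅
  cell(1,4) daac: {B}
  cell(0,4) adaac: {S}

S ∈ T[0,4] ⇒ YES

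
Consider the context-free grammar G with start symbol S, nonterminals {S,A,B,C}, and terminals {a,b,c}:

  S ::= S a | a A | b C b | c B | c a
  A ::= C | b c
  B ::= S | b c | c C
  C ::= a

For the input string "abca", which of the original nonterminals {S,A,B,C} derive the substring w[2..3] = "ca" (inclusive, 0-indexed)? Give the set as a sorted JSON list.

CNF form of G:
  S -> S T2 | T0 X4 | T1 B | T1 T2 | T2 A
  A -> T0 T1 | a
  B -> S T2 | T0 T1 | T0 X3 | T1 B | T1 C | T1 T2 | T2 A
  C -> a
  T0 -> b
  T1 -> c
  T2 -> a
  X3 -> C T0
  X4 -> C T0

CYK table (by increasing span) (cells [i..j] with 2 ≤ i ≤ j ≤ 3 only):
  cell(2,2) c: {T1}  orig:{}
  cell(3,3) a: {A,C,T2}  orig:{A,C}
  cell(2,3) ca: {B,S}

Original NTs in T[2,3] deriving "ca": ["B", "S"]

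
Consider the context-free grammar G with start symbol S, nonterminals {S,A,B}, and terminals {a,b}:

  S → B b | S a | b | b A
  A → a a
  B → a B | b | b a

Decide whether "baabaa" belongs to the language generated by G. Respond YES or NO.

Convert to CNF:
  S -> B T1 | S T0 | T1 A | b
  A -> T0 T0
  B -> T0 B | T1 T0 | b
  T0 -> a
  T1 -> b

Fill CYK table bottom-up:
  [0..0]={B,S,T1}  "b"  orig:{B,S}
  [1..1]={T0}  "a"  orig:{}
  [2..2]={T0}  "a"  orig:{}
  [3..3]={B,S,T1}  "b"  orig:{B,S}
  [4..4]={T0}  "a"  orig:{}
  [5..5]={T0}  "a"  orig:{}
  [0..1]={B,S}  "ba"
  [1..2]={A}  "aa"
  [2..3]={B}  "ab"
  [3..4]={B,S}  "ba"
  [4..5]={A}  "aa"
  [0..2]={S}  "baa"
  [1..3]={B}  "aab"
  [2..4]={B}  "aba"
  [3..5]={S}  "baa"
  [0..3]=∅  "baab"
  [1..4]={B}  "aaba"
  [2..5]=∅  "abaa"
  [0..4]=∅  "baaba"
  [1..5]=∅  "aabaa"
  [0..5]=∅  "baabaa"

S ∉ T[0,5] ⇒ NO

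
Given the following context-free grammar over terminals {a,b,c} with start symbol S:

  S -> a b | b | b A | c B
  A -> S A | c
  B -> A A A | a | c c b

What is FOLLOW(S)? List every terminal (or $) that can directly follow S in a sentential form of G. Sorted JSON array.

Compute FIRST by fixpoint:
round 1:
  A via A→c: +{c}
  B via B→A A A: +{c}
  B via B→a: +{a}
  S via S→a b: +{a}
  S via S→b: +{b}
  S via S→c B: +{c}
  FIRST[S]={a,b,c}  FIRST[A]={c}  FIRST[B]={a,c}
round 2:
  A via A→S A: +{a,b}
  B via B→A A A: +{b}
  FIRST[S]={a,b,c}  FIRST[A]={a,b,c}  FIRST[B]={a,b,c}
round 3: done
  FIRST[S]={a,b,c}  FIRST[A]={a,b,c}  FIRST[B]={a,b,c}

Compute FOLLOW by fixpoint:
initialize: $ ∈ FOLLOW(S)
[1]
  A→S A: FOLLOW(S) ⊇ FIRST(A) = {a,b,c}; new: +{a,b,c}
  B→A A A: FOLLOW(A) ⊇ FIRST(A) = {a,b,c}; new: +{a,b,c}
  S→b A: FOLLOW(A) ⊇ FOLLOW(S) ⊇ {$,a,b,c}; new: +{$}
  S→c B: FOLLOW(B) ⊇ FOLLOW(S) ⊇ {$,a,b,c}; new: +{$,a,b,c}
  FOLLOW[S]={$,a,b,c}  FOLLOW[A]={$,a,b,c}  FOLLOW[B]={$,a,b,c}
[2] (stable)
  FOLLOW[S]={$,a,b,c}  FOLLOW[A]={$,a,b,c}  FOLLOW[B]={$,a,b,c}

FOLLOW(S) = ["$", "a", "b", "c"]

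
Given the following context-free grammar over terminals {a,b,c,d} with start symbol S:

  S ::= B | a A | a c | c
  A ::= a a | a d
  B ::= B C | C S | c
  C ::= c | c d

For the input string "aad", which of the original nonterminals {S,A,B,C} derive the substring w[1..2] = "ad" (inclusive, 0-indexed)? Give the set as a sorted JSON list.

Convert to CNF:
  S -> B C | C S | T0 A | T0 T2 | c
  A -> T0 T0 | T0 T1
  B -> B C | C S | c
  C -> T2 T1 | c
  T0 -> a
  T1 -> d
  T2 -> c

CYK fill — only the sub-triangle for w[1..2]:
  [1..1]={T0}  "a"  orig:{}
  [2..2]={T1}  "d"  orig:{}
  [1..2]={A}  "ad"

Original NTs in T[1,2] deriving "ad": ["A"]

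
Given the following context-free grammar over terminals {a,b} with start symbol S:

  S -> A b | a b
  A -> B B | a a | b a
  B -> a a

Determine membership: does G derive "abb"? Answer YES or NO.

Convert to CNF:
  S -> A T1 | T0 T1
  A -> B B | T0 T0 | T1 T0
  B -> T0 T0
  T0 -> a
  T1 -> b

CYK table (by increasing span):
  [0..0]={T0}  "a"  orig:{}
  [1..1]={T1}  "b"  orig:{}
  [2..2]={T1}  "b"  orig:{}
  [0..1]={S}  "ab"
  [1..2]=∅  "bb"
  [0..2]=∅  "abb"

S ∉ T[0,2] ⇒ NO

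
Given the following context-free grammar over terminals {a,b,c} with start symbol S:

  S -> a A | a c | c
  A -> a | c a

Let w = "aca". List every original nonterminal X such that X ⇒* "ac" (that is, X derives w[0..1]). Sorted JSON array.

Convert to CNF:
  S -> T1 A | T1 T0 | c
  A -> T0 T1 | a
  T0 -> c
  T1 -> a

CYK fill (cells [i..j] with 0 ≤ i ≤ j ≤ 1 only):
  T[0,0] 'a' = {A,T1}  orig:{A}
  T[1,1] 'c' = {S,T0}  orig:{S}
  T[0,1] 'ac' = {S}

Original NTs in T[0,1] deriving "ac": ["S"]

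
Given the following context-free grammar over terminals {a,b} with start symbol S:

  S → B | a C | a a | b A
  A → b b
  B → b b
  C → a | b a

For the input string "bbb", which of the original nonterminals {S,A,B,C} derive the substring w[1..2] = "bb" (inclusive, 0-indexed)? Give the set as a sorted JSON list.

Convert to CNF:
  S -> T0 A | T0 T0 | T1 C | T1 T1
  A -> T0 T0
  B -> T0 T0
  C -> T0 T1 | a
  T0 -> b
  T1 -> a

CYK table (by increasing span) (cells [i..j] with 1 ≤ i ≤ j ≤ 2 only):
  T[1,1] 'b' = {T0}  orig:{}
  T[2,2] 'b' = {T0}  orig:{}
  T[1,2] 'bb' = {A,B,S}

Original NTs in T[1,2] deriving "bb": ["A", "B", "S"]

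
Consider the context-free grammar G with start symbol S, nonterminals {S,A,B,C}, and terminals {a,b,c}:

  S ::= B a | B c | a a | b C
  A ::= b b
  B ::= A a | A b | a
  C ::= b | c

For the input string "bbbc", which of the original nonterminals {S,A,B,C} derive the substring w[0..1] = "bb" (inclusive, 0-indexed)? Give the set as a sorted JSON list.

Convert to CNF:
  S -> B T1 | B T2 | T0 C | T1 T1
  A -> T0 T0
  B -> A T0 | A T1 | a
  C -> b | c
  T0 -> b
  T1 -> a
  T2 -> c

Fill CYK table bottom-up — only the sub-triangle for w[0..1]:
  cell(0,0) b: {C,T0}  orig:{C}
  cell(1,1) b: {C,T0}  orig:{C}
  cell(0,1) bb: {A,S}

Original NTs in T[0,1] deriving "bb": ["A", "S"]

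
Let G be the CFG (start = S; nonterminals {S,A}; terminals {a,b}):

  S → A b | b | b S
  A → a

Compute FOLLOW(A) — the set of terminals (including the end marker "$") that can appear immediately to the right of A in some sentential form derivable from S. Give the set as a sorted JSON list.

FIRST sets, iterate to fixpoint:
[1]
  A via A→a: +{a}
  S via S→A b: +{a}
  S via S→b: +{b}
  FIRST(S)={a,b}  FIRST(A)={a}
[2] (stable)
  FIRST(S)={a,b}  FIRST(A)={a}

FOLLOW iteration:
FOLLOW(S) := {$}
iter 1:
  S→A b: FOLLOW(A) ⊇ FIRST(b) = {b}; new: +{b}
  FOLLOW[S]={$}  FOLLOW[A]={b}
iter 2: (stable)
  FOLLOW[S]={$}  FOLLOW[A]={b}

FOLLOW(A) = ["b"]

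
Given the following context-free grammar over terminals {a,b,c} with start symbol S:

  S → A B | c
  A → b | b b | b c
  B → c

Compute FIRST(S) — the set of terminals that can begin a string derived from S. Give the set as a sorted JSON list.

FIRST iteration:
round 1:
  A via A→b: +{b}
  B via B→c: +{c}
  S via S→A B: +{b}
  S via S→c: +{c}
  FIRST[S]={b,c}  FIRST[A]={b}  FIRST[B]={c}
round 2: (no change)
  FIRST[S]={b,c}  FIRST[A]={b}  FIRST[B]={c}

FIRST(S) = ["b", "c"]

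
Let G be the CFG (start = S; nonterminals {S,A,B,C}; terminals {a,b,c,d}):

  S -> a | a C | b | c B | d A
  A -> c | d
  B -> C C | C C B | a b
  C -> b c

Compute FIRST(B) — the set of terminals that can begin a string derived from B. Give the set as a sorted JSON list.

FIRST sets, iterate to fixpoint:
[1]
  A via A→c: +{c}
  A via A→d: +{d}
  B via B→a b: +{a}
  C via C→b c: +{b}
  S via S→a: +{a}
  S via S→b: +{b}
  S via S→c B: +{c}
  S via S→d A: +{d}
  S: {a,b,c,d}  A: {c,d}  B: {a}  C: {b}
[2]
  B via B→C C: +{b}
  S: {a,b,c,d}  A: {c,d}  B: {a,b}  C: {b}
[3] (stable)
  S: {a,b,c,d}  A: {c,d}  B: {a,b}  C: {b}

FIRST(B) = ["a", "b"]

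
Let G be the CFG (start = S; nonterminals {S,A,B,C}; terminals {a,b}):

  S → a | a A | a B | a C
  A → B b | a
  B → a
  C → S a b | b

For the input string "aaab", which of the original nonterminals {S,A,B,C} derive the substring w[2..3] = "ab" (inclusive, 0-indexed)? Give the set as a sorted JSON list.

CNF form of G:
  S -> T1 A | T1 B | T1 C | a
  A -> B T0 | a
  B -> a
  C -> S X2 | b
  T0 -> b
  T1 -> a
  X2 -> T1 T0

CYK table (by increasing span) — only the sub-triangle for w[2..3]:
  T[2,2] 'a' = {A,B,S,T1}  orig:{A,B,S}
  T[3,3] 'b' = {C,T0}  orig:{C}
  T[2,3] 'ab' = {A,S,X2}  orig:{A,S}

Original NTs in T[2,3] deriving "ab": ["A", "S"]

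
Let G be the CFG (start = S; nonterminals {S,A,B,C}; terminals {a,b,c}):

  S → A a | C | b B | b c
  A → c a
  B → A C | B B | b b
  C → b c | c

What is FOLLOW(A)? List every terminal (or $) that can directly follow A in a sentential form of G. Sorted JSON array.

Compute FIRST by fixpoint:
round 1:
  A via A→c a: +{c}
  B via B→A C: +{c}
  B via B→b b: +{b}
  C via C→b c: +{b}
  C via C→c: +{c}
  S via S→A a: +{c}
  S via S→C: +{b}
  FIRST[S]={b,c}  FIRST[A]={c}  FIRST[B]={b,c}  FIRST[C]={b,c}
round 2: — fixpoint
  FIRST[S]={b,c}  FIRST[A]={c}  FIRST[B]={b,c}  FIRST[C]={b,c}

FOLLOW sets:
FOLLOW(S) := {$}
[1]
  B→A C: FOLLOW(A) ⊇ FIRST(C) = {b,c}; new: +{b,c}
  B→B B: FOLLOW(B) ⊇ FIRST(B) = {b,c}; new: +{b,c}
  S→A a: FOLLOW(A) ⊇ FIRST(a) = {a}; new: +{a}
  S→C: FOLLOW(C) ⊇ FOLLOW(S) ⊇ {$}; new: +{$}
  S→b B: FOLLOW(B) ⊇ FOLLOW(S) ⊇ {$}; new: +{$}
  S: {$}  A: {a,b,c}  B: {$,b,c}  C: {$}
[2]
  B→A C: FOLLOW(C) ⊇ FOLLOW(B) ⊇ {$,b,c}; new: +{b,c}
  S: {$}  A: {a,b,c}  B: {$,b,c}  C: {$,b,c}
[3] (stable)
  S: {$}  A: {a,b,c}  B: {$,b,c}  C: {$,b,c}

FOLLOW(A) = ["a", "b", "c"]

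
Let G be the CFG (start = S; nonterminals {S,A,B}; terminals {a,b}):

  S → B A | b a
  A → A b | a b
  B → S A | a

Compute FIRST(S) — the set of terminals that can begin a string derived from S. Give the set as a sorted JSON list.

Compute FIRST by fixpoint:
round 1:
  A via A→a b: +{a}
  B via B→a: +{a}
  S via S→B A: +{a}
  S via S→b a: +{b}
  S: {a,b}  A: {a}  B: {a}
round 2:
  B via B→S A: +{b}
  S: {a,b}  A: {a}  B: {a,b}
round 3: (no change)
  S: {a,b}  A: {a}  B: {a,b}

FIRST(S) = ["a", "b"]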